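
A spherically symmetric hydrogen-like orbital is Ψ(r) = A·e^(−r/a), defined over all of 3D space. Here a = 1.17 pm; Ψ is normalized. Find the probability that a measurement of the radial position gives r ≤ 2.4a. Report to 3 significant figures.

With dV = 4πr²dr, the probability is ∫|Ψ|² dV over r ≤ 2.4a.
A² is fixed by ∫₀^∞ 4πr²|Ψ|² dr = 1, i.e. A² = (π·a^3)^(−1).
Substituting u = r/a, A², 4π and the length scale all cancel in the ratio: P = ∫_{0}^{2.4} u^2·e^(-2·u) du / ∫_{0}^{∞} u^2·e^(-2·u) du.
Using ∫ u^2·e^(-2·u) du = -(2·u^2 + 2·u + 1)·e^(-2·u)/4, the numerator is 1/4 - 433·e^(-24/5)/100 and the denominator is 1/4.
Taking the ratio yields P = 0.8575.

P ≈ 0.857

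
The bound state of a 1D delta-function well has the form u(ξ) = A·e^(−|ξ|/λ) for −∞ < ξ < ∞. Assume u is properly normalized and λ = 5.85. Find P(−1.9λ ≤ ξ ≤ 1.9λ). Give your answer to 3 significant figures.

P ≈ 0.978

P = ∫_{−1.9λ}^{1.9λ} |u(ξ)|² dξ.
With A² fixed by ∫|u|² = 1, i.e. A² = (λ)^(−1), substitute and integrate.
Both integrals are even about ξ = 0, so only the ξ ≥ 0 halves are needed (the factors of 2 cancel). Let t = ξ/λ; then A² and the length scale cancel, so P = ∫_{0}^{1.9} e^(-2·t) dt ÷ ∫_{0}^{∞} e^(-2·t) dt.
With ∫ e^(-2·t) dt = -e^(-2·t)/2 + C, the region integral is 1/2 - e^(-19/5)/2 and the full one is 1/2.
Evaluating gives P = 0.9776.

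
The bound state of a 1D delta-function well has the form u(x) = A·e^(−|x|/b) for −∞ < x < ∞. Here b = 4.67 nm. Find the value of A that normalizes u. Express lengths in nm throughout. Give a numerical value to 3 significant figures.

A ≈ 0.463 nm^(-1/2)

Require ∫ |u|² dx = 1 over the whole domain.
∫|u|² dx = A²·(b).
Plugging in b = 4.67 yields A = 0.4627.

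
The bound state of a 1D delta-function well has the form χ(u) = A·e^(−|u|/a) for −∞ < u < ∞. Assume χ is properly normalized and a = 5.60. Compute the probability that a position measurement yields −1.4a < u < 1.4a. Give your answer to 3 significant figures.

P = ∫_{−1.4a}^{1.4a} |χ(u)|² du.
Since A² = 1/(a), this is the region integral divided by the full normalization integral.
By symmetry take twice the u ≥ 0 contribution in numerator and denominator; the 2's cancel. Substituting t = u/a, A² and the length scale cancel in the ratio: P = ∫_{0}^{1.4} e^(-2·t) dt / ∫_{0}^{∞} e^(-2·t) dt.
With ∫ e^(-2·t) dt = -e^(-2·t)/2 + C, the region integral is 1/2 - e^(-14/5)/2 and the full one is 1/2.
Taking the ratio, P = 0.9392.

P ≈ 0.939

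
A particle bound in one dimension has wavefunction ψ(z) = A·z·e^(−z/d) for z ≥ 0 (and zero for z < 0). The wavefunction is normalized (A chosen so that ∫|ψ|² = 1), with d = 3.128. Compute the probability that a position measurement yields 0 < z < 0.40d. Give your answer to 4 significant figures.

P = ∫_{0}^{0.40d} |ψ(z)|² dz.
Since A² = 1/(d^3/4), this is the region integral divided by the full normalization integral.
Substituting u = z/d, A² and the length scale cancel in the ratio: P = ∫_{0}^{0.40} u^2·e^(-2·u) du / ∫_{0}^{∞} u^2·e^(-2·u) du.
With ∫ u^2·e^(-2·u) du = -(2·u^2 + 2·u + 1)·e^(-2·u)/4 + C, the region integral is 1/4 - 53·e^(-4/5)/100 and the full one is 1/4.
Evaluating gives P = 0.047423.

P ≈ 0.04742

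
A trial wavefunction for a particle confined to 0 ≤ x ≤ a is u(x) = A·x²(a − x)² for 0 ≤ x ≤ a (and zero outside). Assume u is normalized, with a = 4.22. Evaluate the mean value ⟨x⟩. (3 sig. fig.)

⟨x⟩ ≈ 2.11

By definition ⟨x⟩ = ∫ x |u(x)|² dx.
Expanding the polynomial and integrating term by term, since the A² factors cancel between numerator and denominator, ⟨x⟩ = a/2.
With a = 4.22, ⟨x⟩ = 2.110.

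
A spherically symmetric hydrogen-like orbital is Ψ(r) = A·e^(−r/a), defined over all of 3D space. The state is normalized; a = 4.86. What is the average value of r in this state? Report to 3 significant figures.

⟨r⟩ ≈ 7.29

⟨r⟩ = ∫ r |Ψ|² 4πr² dr over the full domain.
Using ∫₀^∞ rⁿ e^(−αr) dr = n!/αⁿ⁺¹, the ratio of the moment integral to the normalization integral gives ⟨r⟩ = 3·a/2.
Putting a = 4.86 gives 7.290.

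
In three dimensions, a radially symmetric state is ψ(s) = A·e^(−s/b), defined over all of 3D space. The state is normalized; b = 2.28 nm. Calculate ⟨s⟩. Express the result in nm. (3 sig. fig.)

⟨s⟩ ≈ 3.42 nm

By definition ⟨s⟩ = ∫ s |ψ(s)|² 4πs² ds.
Recall ∫₀^∞ s^m e^(−s/β) ds = m!·β^(m+1), since the A² factors cancel between numerator and denominator, ⟨s⟩ = 3·b/2.
Putting b = 2.28 gives 3.420.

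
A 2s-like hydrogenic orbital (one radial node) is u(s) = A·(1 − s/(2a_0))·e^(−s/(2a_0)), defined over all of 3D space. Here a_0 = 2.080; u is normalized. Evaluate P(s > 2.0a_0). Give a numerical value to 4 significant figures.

P ≈ 0.9473

With dV = 4πs²ds, the probability is ∫|u|² dV over s > 2.0a_0.
A² is fixed by ∫₀^∞ 4πs²|u|² ds = 1, i.e. A² = (8·π·a_0^3)^(−1).
Let t = s/a_0; then A², 4π and the length scale all cancel, so P = ∫_{2.0}^{∞} t^2·(1 - t/2)^2·e^(-t) dt ÷ ∫_{0}^{∞} t^2·(1 - t/2)^2·e^(-t) dt.
An antiderivative of t^2·(1 - t/2)^2·e^(-t) is -(t^4/4 + t^2 + 2·t + 2)·e^(-t); evaluating from 2.0 to ∞ gives 14·e^(-2), while the full integral is 2.
This evaluates to P = 0.94735.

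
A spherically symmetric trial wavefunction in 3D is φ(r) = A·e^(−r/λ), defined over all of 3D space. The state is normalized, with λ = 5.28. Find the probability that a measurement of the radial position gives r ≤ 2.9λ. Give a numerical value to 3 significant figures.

P ≈ 0.928

P = ∫ |φ|² 4πr² dr over r ≤ 2.9λ.
Normalization gives A² = 1/(π·λ^3).
In terms of u = r/λ (A², 4π and the length scale all cancel between numerator and denominator), P = [∫_{0}^{2.9} u^2·e^(-2·u) du] / [∫_{0}^{∞} u^2·e^(-2·u) du].
With ∫ u^2·e^(-2·u) du = -(2·u^2 + 2·u + 1)·e^(-2·u)/4 + C, the region integral is 1/4 - 1181·e^(-29/5)/200 and the full one is 1/4.
Taking the ratio yields P = 0.9285.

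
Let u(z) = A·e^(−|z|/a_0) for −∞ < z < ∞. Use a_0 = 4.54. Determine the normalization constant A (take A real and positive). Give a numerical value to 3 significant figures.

The normalization condition is ∫|u|² dz = 1 from −∞ to ∞.
Using ∫₀^∞ zⁿ e^(−αz) dz = n!/αⁿ⁺¹, ∫|u|² dz = A²·(a_0).
So A² = (a_0)^(−1).
Substituting a_0 = 4.54 gives A² = 0.2203, so A = 0.4693.

A ≈ 0.469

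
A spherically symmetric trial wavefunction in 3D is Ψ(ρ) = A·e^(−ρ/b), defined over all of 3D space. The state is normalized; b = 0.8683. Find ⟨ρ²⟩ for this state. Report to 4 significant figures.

⟨ρ^2⟩ ≈ 2.262

The expectation value is the |Ψ|²-weighted average of ρ^2: ∫ ρ^2|Ψ|² 4πρ² dρ.
With ∫₀^∞ ρ^4 e^(−αρ) dρ = 4!/α^5, the ratio of the moment integral to the normalization integral gives ⟨ρ²⟩ = 3·b^2.
Putting b = 0.8683 gives 2.2618.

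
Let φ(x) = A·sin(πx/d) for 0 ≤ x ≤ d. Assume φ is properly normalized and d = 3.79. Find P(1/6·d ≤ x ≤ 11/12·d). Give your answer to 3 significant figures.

P ≈ 0.967

P = ∫_{1/6·d}^{11/12·d} |φ(x)|² dx.
With A² fixed by ∫|φ|² = 1, i.e. A² = (d/2)^(−1), substitute and integrate.
Substituting u = x/d, A² and the length scale cancel in the ratio: P = ∫_{1/6}^{11/12} sin(π·u)^2 du / ∫_{0}^{1} sin(π·u)^2 du.
Using ∫ sin(π·u)^2 du = u/2 - sin(2·π·u)/(4·π), the numerator is 1/(8·π) + √(3)/(8·π) + 3/8 and the denominator is 1/2.
This works out to P = (1 + √(3) + 3·π)/(4·π).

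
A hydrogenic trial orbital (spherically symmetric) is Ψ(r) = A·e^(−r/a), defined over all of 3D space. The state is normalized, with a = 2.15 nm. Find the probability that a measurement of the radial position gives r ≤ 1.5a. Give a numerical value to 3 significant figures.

P ≈ 0.577

Integrate the radial probability density 4πr²|Ψ|² over r ≤ 1.5a.
Normalization gives A² = 1/(π·a^3).
Substituting u = r/a, A², 4π and the length scale all cancel in the ratio: P = ∫_{0}^{1.5} u^2·e^(-2·u) du / ∫_{0}^{∞} u^2·e^(-2·u) du.
With ∫ u^2·e^(-2·u) du = -(2·u^2 + 2·u + 1)·e^(-2·u)/4 + C, the region integral is 1/4 - 17·e^(-3)/8 and the full one is 1/4.
Taking the ratio yields P = 0.5768.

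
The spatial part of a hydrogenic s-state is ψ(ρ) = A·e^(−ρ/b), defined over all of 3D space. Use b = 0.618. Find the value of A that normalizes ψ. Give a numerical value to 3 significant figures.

A ≈ 1.16

Normalization requires ∫|ψ|² 4πρ² dρ = 1, integrated from 0 to ∞.
(Spherical symmetry: dV = 4πρ² dρ.)
Recall ∫₀^∞ ρ^m e^(−ρ/β) dρ = m!·β^(m+1), the integral (without the A² prefactor) comes out to π·b^3.
Setting this equal to 1 gives A² = 1/(π·b^3).
With b = 0.618: A² = 1.349 and A = 1.161.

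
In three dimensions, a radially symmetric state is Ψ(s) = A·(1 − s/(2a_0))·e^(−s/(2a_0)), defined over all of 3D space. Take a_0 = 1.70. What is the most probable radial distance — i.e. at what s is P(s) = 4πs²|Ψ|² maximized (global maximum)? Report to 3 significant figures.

Set d/ds [P(s) = 4πs²|Ψ|²] = 0 and solve for s > 0.
Solving yields s = a_0·(√(5) + 3).
With a_0 = 1.70, the most probable radial distance is 8.901.

s ≈ 8.90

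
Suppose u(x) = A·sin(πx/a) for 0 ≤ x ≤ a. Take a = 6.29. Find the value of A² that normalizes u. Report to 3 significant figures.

A^2 ≈ 0.318

The normalization condition is ∫|u|² dx = 1 from 0 to a.
Using sin²θ = (1 − cos 2θ)/2, the integral (without the A² prefactor) comes out to a/2.
Hence A² = 1/[a/2].
Plugging in a = 6.29 yields A = 0.5639.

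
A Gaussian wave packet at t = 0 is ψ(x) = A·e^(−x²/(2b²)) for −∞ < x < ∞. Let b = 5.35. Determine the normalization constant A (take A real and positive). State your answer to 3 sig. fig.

A ≈ 0.325

Require ∫ |ψ|² dx = 1 over the whole domain.
Differentiating ∫e^(−αx²) dx = √(π/α) under α to get the higher moments, ∫|ψ|² dx = A²·(√(π)·b).
With b = 5.35: A² = 0.1055 and A = 0.3247.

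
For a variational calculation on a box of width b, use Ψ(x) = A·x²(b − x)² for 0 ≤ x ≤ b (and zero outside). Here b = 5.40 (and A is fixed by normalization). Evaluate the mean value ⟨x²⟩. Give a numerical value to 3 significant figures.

⟨x^2⟩ ≈ 7.95

⟨x²⟩ = ∫ x^2 |Ψ|² dx over the full domain.
Since the A² factors cancel between numerator and denominator, ⟨x²⟩ = 3·b^2/11.
With b = 5.40, ⟨x^2⟩ = 7.953.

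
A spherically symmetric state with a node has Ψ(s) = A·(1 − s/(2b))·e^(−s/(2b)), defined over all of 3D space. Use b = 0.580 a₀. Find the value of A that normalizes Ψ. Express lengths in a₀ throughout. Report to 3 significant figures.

A ≈ 0.452 a₀^(-3/2)

The normalization condition is ∫|Ψ|² 4πs² ds = 1 from 0 to ∞.
The angular integral contributes 4π, leaving ∫₀^∞ s²|Ψ|² ds.
Recall ∫₀^∞ s^m e^(−s/β) ds = m!·β^(m+1), with Ψ = A·(1 − s/(2b))·e^(−s/(2b)), the integral evaluates to A²·[8·π·b^3].
Setting this equal to 1 gives A² = 1/(8·π·b^3).
With b = 0.580: A² = 0.2039 and A = 0.4516.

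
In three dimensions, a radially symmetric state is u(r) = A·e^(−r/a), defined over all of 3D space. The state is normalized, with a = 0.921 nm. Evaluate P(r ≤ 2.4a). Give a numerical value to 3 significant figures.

P ≈ 0.857

With dV = 4πr²dr, the probability is ∫|u|² dV over r ≤ 2.4a.
A² is fixed by ∫₀^∞ 4πr²|u|² dr = 1, i.e. A² = (π·a^3)^(−1).
Substituting t = r/a, A², 4π and the length scale all cancel in the ratio: P = ∫_{0}^{2.4} t^2·e^(-2·t) dt / ∫_{0}^{∞} t^2·e^(-2·t) dt.
Using ∫ t^2·e^(-2·t) dt = -(2·t^2 + 2·t + 1)·e^(-2·t)/4, the numerator is 1/4 - 433·e^(-24/5)/100 and the denominator is 1/4.
Taking the ratio yields P = 0.8575.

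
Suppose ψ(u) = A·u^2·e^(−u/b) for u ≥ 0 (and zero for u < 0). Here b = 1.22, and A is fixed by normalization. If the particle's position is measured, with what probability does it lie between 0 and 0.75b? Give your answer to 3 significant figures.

The probability is P = ∫ |ψ|² du over [0, 0.75b].
Since A² = 1/(3·b^5/4), this is the region integral divided by the full normalization integral.
Substituting t = u/b, A² and the length scale cancel in the ratio: P = ∫_{0}^{0.75} t^4·e^(-2·t) dt / ∫_{0}^{∞} t^4·e^(-2·t) dt.
An antiderivative of t^4·e^(-2·t) is -(t^4/2 + t^3 + 3·t^2/2 + 3·t/2 + 3/4)·e^(-2·t); evaluating from 0 to 0.75 gives 3/4 - 1689·e^(-3/2)/512, while the full integral is 3/4.
This works out to P = 0.01858.

P ≈ 0.0186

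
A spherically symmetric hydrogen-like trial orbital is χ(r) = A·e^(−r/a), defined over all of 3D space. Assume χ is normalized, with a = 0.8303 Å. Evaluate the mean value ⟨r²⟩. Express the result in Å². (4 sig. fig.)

⟨r^2⟩ ≈ 2.068 Å^2

The expectation value is the |χ|²-weighted average of r^2: ∫ r^2|χ|² 4πr² dr.
Recall ∫₀^∞ r^m e^(−r/β) dr = m!·β^(m+1), since the A² factors cancel between numerator and denominator, ⟨r²⟩ = 3·a^2.
With a = 0.8303, ⟨r^2⟩ = 2.0682.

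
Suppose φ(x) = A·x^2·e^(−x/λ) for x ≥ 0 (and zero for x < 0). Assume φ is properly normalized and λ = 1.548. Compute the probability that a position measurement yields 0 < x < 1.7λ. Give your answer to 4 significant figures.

P ≈ 0.2558

|φ|² is the probability density, so P = ∫_{0}^{1.7λ} |φ|² dx.
The normalization integral ∫|φ|²dx over the whole domain equals 3·λ^5/4·A², and A² cancels in the ratio.
Substituting u = x/λ, A² and the length scale cancel in the ratio: P = ∫_{0}^{1.7} u^4·e^(-2·u) du / ∫_{0}^{∞} u^4·e^(-2·u) du.
With ∫ u^4·e^(-2·u) du = -(u^4/2 + u^3 + 3·u^2/2 + 3·u/2 + 3/4)·e^(-2·u) + C, the region integral is ≈ 0.191864 and the full one is 3/4.
Evaluating gives P = 0.25582.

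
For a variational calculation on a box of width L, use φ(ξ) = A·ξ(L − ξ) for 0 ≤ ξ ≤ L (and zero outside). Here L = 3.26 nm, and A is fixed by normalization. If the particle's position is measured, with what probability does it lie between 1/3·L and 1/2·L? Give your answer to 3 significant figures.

P ≈ 0.290

P = ∫_{1/3·L}^{1/2·L} |φ(ξ)|² dξ.
With A² fixed by ∫|φ|² = 1, i.e. A² = (L^5/30)^(−1), substitute and integrate.
Let u = ξ/L; then A² and the length scale cancel, so P = ∫_{1/3}^{1/2} u^2·(1 - u)^2 du ÷ ∫_{0}^{1} u^2·(1 - u)^2 du.
Using ∫ u^2·(1 - u)^2 du = u^3·(6·u^2 - 15·u + 10)/30, the numerator is 47/4860 and the denominator is 1/30.
The result is P = 47/162.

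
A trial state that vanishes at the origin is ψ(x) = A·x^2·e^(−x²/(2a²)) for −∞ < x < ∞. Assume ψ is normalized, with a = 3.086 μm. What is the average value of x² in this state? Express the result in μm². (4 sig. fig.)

The expectation value is the |ψ|²-weighted average of x^2: ∫ x^2|ψ|² dx.
With ∫_{−∞}^{∞} x^(2m) e^(−αx²) dx = (2m−1)!!·√π / (2^m α^(m+1/2)), evaluating both integrals, ⟨x²⟩ = 5·a^2/2.
With a = 3.086, ⟨x^2⟩ = 23.808.

⟨x^2⟩ ≈ 23.81 μm^2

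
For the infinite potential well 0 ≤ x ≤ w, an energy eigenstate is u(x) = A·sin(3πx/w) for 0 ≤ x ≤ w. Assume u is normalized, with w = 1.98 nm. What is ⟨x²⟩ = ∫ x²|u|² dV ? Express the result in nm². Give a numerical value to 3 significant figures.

⟨x²⟩ = ∫ x^2 |u|² dx over the full domain.
With ∫₀^w sin²(nπx/w) dx = w/2, evaluating both integrals, ⟨x²⟩ = -w^2/(18·π^2) + w^2/3.
Putting w = 1.98 gives 1.285.

⟨x^2⟩ ≈ 1.28 nm^2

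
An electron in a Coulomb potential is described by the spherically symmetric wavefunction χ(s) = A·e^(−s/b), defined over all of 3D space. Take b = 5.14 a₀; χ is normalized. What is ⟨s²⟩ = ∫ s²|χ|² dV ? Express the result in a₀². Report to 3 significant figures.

⟨s^2⟩ ≈ 79.3 a₀^2

⟨s²⟩ = ∫ s^2 |χ|² 4πs² ds over the full domain.
Recall ∫₀^∞ s^m e^(−s/β) ds = m!·β^(m+1), evaluating both integrals, ⟨s²⟩ = 3·b^2.
With b = 5.14, ⟨s^2⟩ = 79.26.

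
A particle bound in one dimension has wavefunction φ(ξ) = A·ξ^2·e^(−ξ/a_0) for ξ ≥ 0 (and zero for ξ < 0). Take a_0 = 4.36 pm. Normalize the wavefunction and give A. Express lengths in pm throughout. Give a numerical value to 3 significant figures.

A ≈ 0.0291 pm^(-5/2)

Require ∫ |φ|² dξ = 1 over the whole domain.
Using ∫₀^∞ ξⁿ e^(−αξ) dξ = n!/αⁿ⁺¹, ∫|φ|² dξ = A²·(3·a_0^5/4).
Plugging in a_0 = 4.36 yields A = 0.02909.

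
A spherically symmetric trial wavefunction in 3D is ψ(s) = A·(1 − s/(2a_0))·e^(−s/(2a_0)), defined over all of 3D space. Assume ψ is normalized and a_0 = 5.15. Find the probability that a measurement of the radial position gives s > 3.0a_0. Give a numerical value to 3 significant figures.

With dV = 4πs²ds, the probability is ∫|ψ|² dV over s > 3.0a_0.
Normalization gives A² = 1/(8·π·a_0^3).
Substituting u = s/a_0, A², 4π and the length scale all cancel in the ratio: P = ∫_{3.0}^{∞} u^2·(1 - u/2)^2·e^(-u) du / ∫_{0}^{∞} u^2·(1 - u/2)^2·e^(-u) du.
With ∫ u^2·(1 - u/2)^2·e^(-u) du = -(u^4/4 + u^2 + 2·u + 2)·e^(-u) + C, the region integral is 149·e^(-3)/4 and the full one is 2.
Taking the ratio yields P = 0.9273.

P ≈ 0.927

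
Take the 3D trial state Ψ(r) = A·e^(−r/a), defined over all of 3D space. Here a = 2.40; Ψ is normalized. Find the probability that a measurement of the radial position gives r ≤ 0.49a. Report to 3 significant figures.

P = ∫ |Ψ|² 4πr² dr over r ≤ 0.49a.
A² is fixed by ∫₀^∞ 4πr²|Ψ|² dr = 1, i.e. A² = (π·a^3)^(−1).
Substituting u = r/a, A², 4π and the length scale all cancel in the ratio: P = ∫_{0}^{0.49} u^2·e^(-2·u) du / ∫_{0}^{∞} u^2·e^(-2·u) du.
With ∫ u^2·e^(-2·u) du = -(2·u^2 + 2·u + 1)·e^(-2·u)/4 + C, the region integral is ≈ 0.019165 and the full one is 1/4.
This evaluates to P = 0.07666.

P ≈ 0.0767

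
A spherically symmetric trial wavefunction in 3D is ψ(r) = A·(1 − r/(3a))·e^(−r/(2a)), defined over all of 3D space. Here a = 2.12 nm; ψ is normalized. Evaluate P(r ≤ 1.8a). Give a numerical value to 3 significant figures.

P = ∫ |ψ|² 4πr² dr over r ≤ 1.8a.
A² is fixed by ∫₀^∞ 4πr²|ψ|² dr = 1, i.e. A² = (8·π·a^3/3)^(−1).
Substituting u = r/a, A², 4π and the length scale all cancel in the ratio: P = ∫_{0}^{1.8} u^2·(1 - u/3)^2·e^(-u) du / ∫_{0}^{∞} u^2·(1 - u/3)^2·e^(-u) du.
An antiderivative of u^2·(1 - u/3)^2·e^(-u) is (-u^4 + 2·u^3 - 3·u^2 - 6·u - 6)·e^(-u)/9; evaluating from 0 to 1.8 gives 2/3 - 5282·e^(-9/5)/1875, while the full integral is 2/3.
The region integral divided by the full integral gives P = 0.3015.

P ≈ 0.302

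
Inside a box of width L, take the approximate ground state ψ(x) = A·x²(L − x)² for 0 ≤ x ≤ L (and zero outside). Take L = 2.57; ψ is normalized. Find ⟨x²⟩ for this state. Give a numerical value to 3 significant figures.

⟨x^2⟩ ≈ 1.80

By definition ⟨x²⟩ = ∫ x^2 |ψ(x)|² dx.
Since the A² factors cancel between numerator and denominator, ⟨x²⟩ = 3·L^2/11.
Putting L = 2.57 gives 1.801.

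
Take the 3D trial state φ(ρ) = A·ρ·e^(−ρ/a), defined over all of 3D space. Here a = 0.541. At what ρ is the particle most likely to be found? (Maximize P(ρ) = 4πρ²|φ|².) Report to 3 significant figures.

ρ ≈ 1.08

Set d/dρ [P(ρ) = 4πρ²|φ|²] = 0 and solve for ρ > 0.
Solving yields ρ = 2·a.
With a = 0.541, the most probable radial distance is 1.082.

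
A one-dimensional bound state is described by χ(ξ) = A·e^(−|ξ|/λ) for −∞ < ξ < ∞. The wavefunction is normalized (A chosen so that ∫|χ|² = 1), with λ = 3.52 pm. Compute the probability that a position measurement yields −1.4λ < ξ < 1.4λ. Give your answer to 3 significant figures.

|χ|² is the probability density, so P = ∫_{−1.4λ}^{1.4λ} |χ|² dξ.
With A² fixed by ∫|χ|² = 1, i.e. A² = (λ)^(−1), substitute and integrate.
Both integrals are even about ξ = 0, so only the ξ ≥ 0 halves are needed (the factors of 2 cancel). Let u = ξ/λ; then A² and the length scale cancel, so P = ∫_{0}^{1.4} e^(-2·u) du ÷ ∫_{0}^{∞} e^(-2·u) du.
With ∫ e^(-2·u) du = -e^(-2·u)/2 + C, the region integral is 1/2 - e^(-14/5)/2 and the full one is 1/2.
The result is P = 0.9392.

P ≈ 0.939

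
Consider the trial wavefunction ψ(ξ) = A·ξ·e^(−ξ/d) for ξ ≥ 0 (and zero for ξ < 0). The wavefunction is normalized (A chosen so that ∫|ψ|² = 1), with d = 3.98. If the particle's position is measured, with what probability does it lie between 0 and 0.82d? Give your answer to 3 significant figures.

P = ∫_{0}^{0.82d} |ψ(ξ)|² dξ.
With A² fixed by ∫|ψ|² = 1, i.e. A² = (d^3/4)^(−1), substitute and integrate.
Let u = ξ/d; then A² and the length scale cancel, so P = ∫_{0}^{0.82} u^2·e^(-2·u) du ÷ ∫_{0}^{∞} u^2·e^(-2·u) du.
An antiderivative of u^2·e^(-2·u) is -(2·u^2 + 2·u + 1)·e^(-2·u)/4; evaluating from 0 to 0.82 gives 1/4 - 4981·e^(-41/25)/5000, while the full integral is 1/4.
Evaluating gives P = 0.2270.

P ≈ 0.227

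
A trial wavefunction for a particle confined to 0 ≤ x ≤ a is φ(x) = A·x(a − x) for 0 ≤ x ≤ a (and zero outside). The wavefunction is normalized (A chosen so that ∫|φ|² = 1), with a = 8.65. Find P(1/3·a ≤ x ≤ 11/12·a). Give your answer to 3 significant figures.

P ≈ 0.785

The probability is P = ∫ |φ|² dx over [1/3·a, 11/12·a].
Since A² = 1/(a^5/30), this is the region integral divided by the full normalization integral.
Substituting u = x/a, A² and the length scale cancel in the ratio: P = ∫_{1/3}^{11/12} u^2·(1 - u)^2 du / ∫_{0}^{1} u^2·(1 - u)^2 du.
With ∫ u^2·(1 - u)^2 du = u^3·(6·u^2 - 15·u + 10)/30 + C, the region integral is ≈ 0.026168 and the full one is 1/30.
Taking the ratio, P = 0.7850.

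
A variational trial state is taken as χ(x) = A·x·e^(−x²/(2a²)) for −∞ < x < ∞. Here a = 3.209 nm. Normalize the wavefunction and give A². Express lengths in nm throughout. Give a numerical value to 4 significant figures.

We need A² ∫|f|² dx = 1, taking the integral from −∞ to ∞.
∫|χ|² dx = A²·(√(π)·a^3/2).
So A² = (√(π)·a^3/2)^(−1).
Substituting a = 3.209 gives A² = 0.034146, so A = 0.18479.

A^2 ≈ 0.03415 nm^(-3)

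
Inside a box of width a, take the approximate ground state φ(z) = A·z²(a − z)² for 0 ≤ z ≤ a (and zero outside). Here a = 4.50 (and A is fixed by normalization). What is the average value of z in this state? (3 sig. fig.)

The expectation value is the |φ|²-weighted average of z: ∫ z|φ|² dz.
Expanding the polynomial and integrating term by term, since the A² factors cancel between numerator and denominator, ⟨z⟩ = a/2.
Putting a = 4.50 gives 2.250.

⟨z⟩ ≈ 2.25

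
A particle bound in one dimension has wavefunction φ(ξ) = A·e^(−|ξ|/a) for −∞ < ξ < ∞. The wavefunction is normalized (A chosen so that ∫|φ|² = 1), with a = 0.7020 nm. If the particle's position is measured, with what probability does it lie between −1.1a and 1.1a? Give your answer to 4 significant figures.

The probability is P = ∫ |φ|² dξ over [−1.1a, 1.1a].
Since A² = 1/(a), this is the region integral divided by the full normalization integral.
By symmetry take twice the ξ ≥ 0 contribution in numerator and denominator; the 2's cancel. In terms of u = ξ/a (A² and the length scale cancel between numerator and denominator), P = [∫_{0}^{1.1} e^(-2·u) du] / [∫_{0}^{∞} e^(-2·u) du].
Using ∫ e^(-2·u) du = -e^(-2·u)/2, the numerator is 1/2 - e^(-11/5)/2 and the denominator is 1/2.
This works out to P = 0.88920.

P ≈ 0.8892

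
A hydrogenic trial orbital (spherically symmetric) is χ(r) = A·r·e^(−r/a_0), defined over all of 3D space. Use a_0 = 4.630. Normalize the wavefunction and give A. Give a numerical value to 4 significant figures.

Require ∫ |χ|² 4πr² dr = 1 over the whole domain.
The integral (without the A² prefactor) comes out to 3·π·a_0^5.
Setting this equal to 1 gives A² = 1/(3·π·a_0^5).
Plugging in a_0 = 4.630 yields A = 0.0070617.

A ≈ 0.007062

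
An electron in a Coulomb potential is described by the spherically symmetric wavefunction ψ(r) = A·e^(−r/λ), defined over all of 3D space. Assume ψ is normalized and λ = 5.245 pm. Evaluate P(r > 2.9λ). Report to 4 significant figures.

Integrate the radial probability density 4πr²|ψ|² over r > 2.9λ.
A² is fixed by ∫₀^∞ 4πr²|ψ|² dr = 1, i.e. A² = (π·λ^3)^(−1).
Substituting u = r/λ, A², 4π and the length scale all cancel in the ratio: P = ∫_{2.9}^{∞} u^2·e^(-2·u) du / ∫_{0}^{∞} u^2·e^(-2·u) du.
Using ∫ u^2·e^(-2·u) du = -(2·u^2 + 2·u + 1)·e^(-2·u)/4, the numerator is 1181·e^(-29/5)/200 and the denominator is 1/4.
Taking the ratio yields P = 0.071511.

P ≈ 0.07151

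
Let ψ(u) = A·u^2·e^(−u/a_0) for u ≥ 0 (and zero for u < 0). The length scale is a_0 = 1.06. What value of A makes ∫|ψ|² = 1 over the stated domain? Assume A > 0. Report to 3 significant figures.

We need A² ∫|f|² du = 1, taking the integral from 0 to ∞.
Using ∫₀^∞ uⁿ e^(−αu) du = n!/αⁿ⁺¹, carrying out the integral gives A² · 3·a_0^5/4.
Hence A² = 1/[3·a_0^5/4].
Substituting a_0 = 1.06 gives A² = 0.9963, so A = 0.9982.

A ≈ 0.998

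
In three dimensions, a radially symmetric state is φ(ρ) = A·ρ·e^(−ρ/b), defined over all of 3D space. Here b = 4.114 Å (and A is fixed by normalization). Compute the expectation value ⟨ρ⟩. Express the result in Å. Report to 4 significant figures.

⟨ρ⟩ ≈ 10.29 Å

⟨ρ⟩ = ∫ ρ |φ|² 4πρ² dρ over the full domain.
The ratio of the moment integral to the normalization integral gives ⟨ρ⟩ = 5·b/2.
Putting b = 4.114 gives 10.285.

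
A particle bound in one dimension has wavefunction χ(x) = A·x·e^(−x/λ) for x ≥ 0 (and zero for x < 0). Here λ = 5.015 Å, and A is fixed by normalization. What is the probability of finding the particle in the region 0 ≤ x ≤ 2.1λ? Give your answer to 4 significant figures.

P ≈ 0.7898

P = ∫_{0}^{2.1λ} |χ(x)|² dx.
Since A² = 1/(λ^3/4), this is the region integral divided by the full normalization integral.
Substituting u = x/λ, A² and the length scale cancel in the ratio: P = ∫_{0}^{2.1} u^2·e^(-2·u) du / ∫_{0}^{∞} u^2·e^(-2·u) du.
An antiderivative of u^2·e^(-2·u) is -(2·u^2 + 2·u + 1)·e^(-2·u)/4; evaluating from 0 to 2.1 gives 1/4 - 701·e^(-21/5)/200, while the full integral is 1/4.
Evaluating gives P = 0.78976.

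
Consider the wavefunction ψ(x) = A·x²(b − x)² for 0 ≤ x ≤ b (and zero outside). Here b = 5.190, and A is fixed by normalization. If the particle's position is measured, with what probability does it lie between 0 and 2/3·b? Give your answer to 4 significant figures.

|ψ|² is the probability density, so P = ∫_{0}^{2/3·b} |ψ|² dx.
Since A² = 1/(b^9/630), this is the region integral divided by the full normalization integral.
Substituting u = x/b, A² and the length scale cancel in the ratio: P = ∫_{0}^{2/3} u^4·(1 - u)^4 du / ∫_{0}^{1} u^4·(1 - u)^4 du.
Using ∫ u^4·(1 - u)^4 du = u^5·(70·u^4 - 315·u^3 + 540·u^2 - 420·u + 126)/630, the numerator is ≈ 0.00135739 and the denominator is 1/630.
Taking the ratio, P = 0.85515.

P ≈ 0.8552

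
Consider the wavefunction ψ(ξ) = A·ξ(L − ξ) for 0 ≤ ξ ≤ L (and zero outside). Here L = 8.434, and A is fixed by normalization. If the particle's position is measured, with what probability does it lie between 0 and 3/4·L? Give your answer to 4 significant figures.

The probability is P = ∫ |ψ|² dξ over [0, 3/4·L].
With A² fixed by ∫|ψ|² = 1, i.e. A² = (L^5/30)^(−1), substitute and integrate.
Let u = ξ/L; then A² and the length scale cancel, so P = ∫_{0}^{3/4} u^2·(1 - u)^2 du ÷ ∫_{0}^{1} u^2·(1 - u)^2 du.
With ∫ u^2·(1 - u)^2 du = u^3·(6·u^2 - 15·u + 10)/30 + C, the region integral is 153/5120 and the full one is 1/30.
The result is P = 459/512.

P ≈ 0.8965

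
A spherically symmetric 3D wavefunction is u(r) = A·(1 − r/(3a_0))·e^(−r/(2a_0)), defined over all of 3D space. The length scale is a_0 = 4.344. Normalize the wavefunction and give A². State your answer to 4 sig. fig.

A^2 ≈ 0.001456

The normalization condition is ∫|u|² 4πr² dr = 1 from 0 to ∞.
The angular integral contributes 4π, leaving ∫₀^∞ r²|u|² dr.
Using ∫₀^∞ rⁿ e^(−αr) dr = n!/αⁿ⁺¹, the integral (without the A² prefactor) comes out to 8·π·a_0^3/3.
So A² = (8·π·a_0^3/3)^(−1).
With a_0 = 4.344: A² = 0.0014562 and A = 0.038160.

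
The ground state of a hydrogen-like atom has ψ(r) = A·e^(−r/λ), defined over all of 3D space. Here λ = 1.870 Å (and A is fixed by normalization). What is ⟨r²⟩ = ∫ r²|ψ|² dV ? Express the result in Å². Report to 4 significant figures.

By definition ⟨r²⟩ = ∫ r^2 |ψ(r)|² 4πr² dr.
With ∫₀^∞ r^4 e^(−αr) dr = 4!/α^5, since the A² factors cancel between numerator and denominator, ⟨r²⟩ = 3·λ^2.
With λ = 1.870, ⟨r^2⟩ = 10.491.

⟨r^2⟩ ≈ 10.49 Å^2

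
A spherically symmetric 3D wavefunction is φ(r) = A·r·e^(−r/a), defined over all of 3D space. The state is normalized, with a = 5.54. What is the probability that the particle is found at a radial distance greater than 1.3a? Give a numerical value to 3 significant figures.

P ≈ 0.877

With dV = 4πr²dr, the probability is ∫|φ|² dV over r > 1.3a.
The full normalization integral is A²·[3·π·a^5] = 1, fixing A².
Substituting u = r/a, A², 4π and the length scale all cancel in the ratio: P = ∫_{1.3}^{∞} u^4·e^(-2·u) du / ∫_{0}^{∞} u^4·e^(-2·u) du.
An antiderivative of u^4·e^(-2·u) is -(u^4/2 + u^3 + 3·u^2/2 + 3·u/2 + 3/4)·e^(-2·u); evaluating from 1.3 to ∞ gives ≈ 0.65807, while the full integral is 3/4.
This evaluates to P = 0.8774.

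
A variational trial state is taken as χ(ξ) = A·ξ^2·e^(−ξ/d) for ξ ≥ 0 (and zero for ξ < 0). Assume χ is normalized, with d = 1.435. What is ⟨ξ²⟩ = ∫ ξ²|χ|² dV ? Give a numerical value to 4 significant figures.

⟨ξ^2⟩ ≈ 15.44

The expectation value is the |χ|²-weighted average of ξ^2: ∫ ξ^2|χ|² dξ.
Using ∫₀^∞ ξⁿ e^(−αξ) dξ = n!/αⁿ⁺¹, since the A² factors cancel between numerator and denominator, ⟨ξ²⟩ = 15·d^2/2.
Putting d = 1.435 gives 15.444.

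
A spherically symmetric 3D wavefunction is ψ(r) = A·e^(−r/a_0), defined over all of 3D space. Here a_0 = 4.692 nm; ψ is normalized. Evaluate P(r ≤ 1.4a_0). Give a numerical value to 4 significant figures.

Integrate the radial probability density 4πr²|ψ|² over r ≤ 1.4a_0.
The full normalization integral is A²·[π·a_0^3] = 1, fixing A².
Substituting u = r/a_0, A², 4π and the length scale all cancel in the ratio: P = ∫_{0}^{1.4} u^2·e^(-2·u) du / ∫_{0}^{∞} u^2·e^(-2·u) du.
With ∫ u^2·e^(-2·u) du = -(2·u^2 + 2·u + 1)·e^(-2·u)/4 + C, the region integral is 1/4 - 193·e^(-14/5)/100 and the full one is 1/4.
The region integral divided by the full integral gives P = 0.53055.

P ≈ 0.5305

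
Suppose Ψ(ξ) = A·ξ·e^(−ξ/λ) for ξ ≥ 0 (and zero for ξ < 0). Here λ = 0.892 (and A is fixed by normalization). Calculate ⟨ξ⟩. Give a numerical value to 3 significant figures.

⟨ξ⟩ ≈ 1.34

By definition ⟨ξ⟩ = ∫ ξ |Ψ(ξ)|² dξ.
The ratio of the moment integral to the normalization integral gives ⟨ξ⟩ = 3·λ/2.
Putting λ = 0.892 gives 1.338.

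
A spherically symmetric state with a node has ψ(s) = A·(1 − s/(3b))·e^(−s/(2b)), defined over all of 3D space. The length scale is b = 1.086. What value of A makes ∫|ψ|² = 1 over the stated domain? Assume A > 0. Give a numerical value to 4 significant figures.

The normalization condition is ∫|ψ|² 4πs² ds = 1 from 0 to ∞.
In 3D with spherical symmetry the volume element is 4πs² ds.
Recall ∫₀^∞ s^m e^(−s/β) ds = m!·β^(m+1), the integral (without the A² prefactor) comes out to 8·π·b^3/3.
Hence A² = 1/[8·π·b^3/3].
With b = 1.086: A² = 0.093195 and A = 0.30528.

A ≈ 0.3053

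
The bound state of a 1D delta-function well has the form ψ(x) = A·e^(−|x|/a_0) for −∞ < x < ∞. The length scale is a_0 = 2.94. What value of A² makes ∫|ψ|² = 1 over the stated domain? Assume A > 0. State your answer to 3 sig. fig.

A^2 ≈ 0.340

Require ∫ |ψ|² dx = 1 over the whole domain.
∫|ψ|² dx = A²·(a_0).
So A² = (a_0)^(−1).
Plugging in a_0 = 2.94 yields A = 0.5832.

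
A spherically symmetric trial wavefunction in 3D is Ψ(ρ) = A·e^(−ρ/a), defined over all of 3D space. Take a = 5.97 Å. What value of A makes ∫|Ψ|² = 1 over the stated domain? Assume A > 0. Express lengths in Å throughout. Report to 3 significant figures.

The normalization condition is ∫|Ψ|² 4πρ² dρ = 1 from 0 to ∞.
(Spherical symmetry: dV = 4πρ² dρ.)
With ∫₀^∞ ρ^2 e^(−αρ) dρ = 2!/α^3, ∫|Ψ|² 4πρ² dρ = A²·(π·a^3).
With a = 5.97: A² = 0.001496 and A = 0.03868.

A ≈ 0.0387 Å^(-3/2)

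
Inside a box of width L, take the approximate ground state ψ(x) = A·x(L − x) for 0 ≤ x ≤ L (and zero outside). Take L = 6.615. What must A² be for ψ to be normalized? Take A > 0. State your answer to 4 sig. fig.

A^2 ≈ 0.002368

The normalization condition is ∫|ψ|² dx = 1 from 0 to L.
The integral (without the A² prefactor) comes out to L^5/30.
Setting this equal to 1 gives A² = 1/(L^5/30).
Plugging in L = 6.615 yields A = 0.048667.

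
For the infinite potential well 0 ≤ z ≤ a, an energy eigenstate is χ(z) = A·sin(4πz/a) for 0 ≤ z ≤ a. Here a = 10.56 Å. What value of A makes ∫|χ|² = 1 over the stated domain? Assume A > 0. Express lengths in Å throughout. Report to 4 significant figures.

Normalization requires ∫|χ|² dz = 1, integrated from 0 to a.
Using sin²θ = (1 − cos 2θ)/2, the integral (without the A² prefactor) comes out to a/2.
So A² = (a/2)^(−1).
Substituting a = 10.56 gives A² = 0.18939, so A = 0.43519.

A ≈ 0.4352 Å^(-1/2)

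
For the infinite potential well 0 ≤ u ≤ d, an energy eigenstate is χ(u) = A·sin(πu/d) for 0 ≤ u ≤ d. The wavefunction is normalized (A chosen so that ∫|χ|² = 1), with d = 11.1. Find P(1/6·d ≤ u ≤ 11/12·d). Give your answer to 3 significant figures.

P ≈ 0.967

P = ∫_{1/6·d}^{11/12·d} |χ(u)|² du.
With A² fixed by ∫|χ|² = 1, i.e. A² = (d/2)^(−1), substitute and integrate.
Let t = u/d; then A² and the length scale cancel, so P = ∫_{1/6}^{11/12} sin(π·t)^2 dt ÷ ∫_{0}^{1} sin(π·t)^2 dt.
With ∫ sin(π·t)^2 dt = t/2 - sin(2·π·t)/(4·π) + C, the region integral is 1/(8·π) + √(3)/(8·π) + 3/8 and the full one is 1/2.
Taking the ratio, P = (1 + √(3) + 3·π)/(4·π).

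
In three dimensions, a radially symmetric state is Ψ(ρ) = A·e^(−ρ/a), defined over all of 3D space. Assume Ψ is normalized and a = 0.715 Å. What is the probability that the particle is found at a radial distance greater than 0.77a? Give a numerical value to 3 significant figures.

P ≈ 0.799

With dV = 4πρ²dρ, the probability is ∫|Ψ|² dV over ρ > 0.77a.
The full normalization integral is A²·[π·a^3] = 1, fixing A².
Let u = ρ/a; then A², 4π and the length scale all cancel, so P = ∫_{0.77}^{∞} u^2·e^(-2·u) du ÷ ∫_{0}^{∞} u^2·e^(-2·u) du.
With ∫ u^2·e^(-2·u) du = -(2·u^2 + 2·u + 1)·e^(-2·u)/4 + C, the region integral is ≈ 0.19969 and the full one is 1/4.
The region integral divided by the full integral gives P = 0.7987.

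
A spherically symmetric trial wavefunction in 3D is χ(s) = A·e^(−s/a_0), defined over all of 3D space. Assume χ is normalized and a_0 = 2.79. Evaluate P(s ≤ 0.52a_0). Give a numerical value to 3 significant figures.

P = ∫ |χ|² 4πs² ds over s ≤ 0.52a_0.
A² is fixed by ∫₀^∞ 4πs²|χ|² ds = 1, i.e. A² = (π·a_0^3)^(−1).
Substituting u = s/a_0, A², 4π and the length scale all cancel in the ratio: P = ∫_{0}^{0.52} u^2·e^(-2·u) du / ∫_{0}^{∞} u^2·e^(-2·u) du.
Using ∫ u^2·e^(-2·u) du = -(2·u^2 + 2·u + 1)·e^(-2·u)/4, the numerator is 1/4 - 1613·e^(-26/25)/2500 and the denominator is 1/4.
This evaluates to P = 0.08780.

P ≈ 0.0878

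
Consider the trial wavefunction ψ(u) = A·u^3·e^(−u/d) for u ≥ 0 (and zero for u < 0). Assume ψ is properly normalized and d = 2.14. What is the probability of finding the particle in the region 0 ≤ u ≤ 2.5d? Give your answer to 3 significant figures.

P ≈ 0.238

P = ∫_{0}^{2.5d} |ψ(u)|² du.
With A² fixed by ∫|ψ|² = 1, i.e. A² = (45·d^7/8)^(−1), substitute and integrate.
Let t = u/d; then A² and the length scale cancel, so P = ∫_{0}^{2.5} t^6·e^(-2·t) dt ÷ ∫_{0}^{∞} t^6·e^(-2·t) dt.
An antiderivative of t^6·e^(-2·t) is -(4·t^6 + 12·t^5 + 30·t^4 + 60·t^3 + 90·t^2 + 90·t + 45)·e^(-2·t)/8; evaluating from 0 to 2.5 gives ≈ 1.3377, while the full integral is 45/8.
Evaluating gives P = 0.2378.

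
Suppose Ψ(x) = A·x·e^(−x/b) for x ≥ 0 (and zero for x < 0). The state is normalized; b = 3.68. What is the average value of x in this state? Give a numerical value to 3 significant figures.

⟨x⟩ ≈ 5.52

The expectation value is the |Ψ|²-weighted average of x: ∫ x|Ψ|² dx.
Since the A² factors cancel between numerator and denominator, ⟨x⟩ = 3·b/2.
With b = 3.68, ⟨x⟩ = 5.520.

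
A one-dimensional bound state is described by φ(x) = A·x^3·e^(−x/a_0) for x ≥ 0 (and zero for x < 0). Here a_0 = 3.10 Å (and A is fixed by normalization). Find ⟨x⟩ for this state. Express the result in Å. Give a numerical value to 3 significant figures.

⟨x⟩ = ∫ x |φ|² dx over the full domain.
Recall ∫₀^∞ x^m e^(−x/β) dx = m!·β^(m+1), evaluating both integrals, ⟨x⟩ = 7·a_0/2.
Putting a_0 = 3.10 gives 10.85.

⟨x⟩ ≈ 10.9 Å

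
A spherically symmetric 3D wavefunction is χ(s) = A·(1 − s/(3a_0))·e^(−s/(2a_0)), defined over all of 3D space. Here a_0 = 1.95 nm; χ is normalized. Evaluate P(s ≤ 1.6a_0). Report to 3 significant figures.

P ≈ 0.272

Integrate the radial probability density 4πs²|χ|² over s ≤ 1.6a_0.
The full normalization integral is A²·[8·π·a_0^3/3] = 1, fixing A².
In terms of u = s/a_0 (A², 4π and the length scale all cancel between numerator and denominator), P = [∫_{0}^{1.6} u^2·(1 - u/3)^2·e^(-u) du] / [∫_{0}^{∞} u^2·(1 - u/3)^2·e^(-u) du].
With ∫ u^2·(1 - u/3)^2·e^(-u) du = (-u^4 + 2·u^3 - 3·u^2 - 6·u - 6)·e^(-u)/9 + C, the region integral is ≈ 0.18118 and the full one is 2/3.
Taking the ratio yields P = 0.2718.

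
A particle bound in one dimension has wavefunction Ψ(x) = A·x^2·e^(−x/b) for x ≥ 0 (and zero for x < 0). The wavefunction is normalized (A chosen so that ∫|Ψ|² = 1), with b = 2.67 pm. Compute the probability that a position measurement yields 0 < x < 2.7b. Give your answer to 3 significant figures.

P = ∫_{0}^{2.7b} |Ψ(x)|² dx.
With A² fixed by ∫|Ψ|² = 1, i.e. A² = (3·b^5/4)^(−1), substitute and integrate.
Substituting u = x/b, A² and the length scale cancel in the ratio: P = ∫_{0}^{2.7} u^4·e^(-2·u) du / ∫_{0}^{∞} u^4·e^(-2·u) du.
An antiderivative of u^4·e^(-2·u) is -(u^4/2 + u^3 + 3·u^2/2 + 3·u/2 + 3/4)·e^(-2·u); evaluating from 0 to 2.7 gives ≈ 0.47002, while the full integral is 3/4.
Taking the ratio, P = 0.6267.

P ≈ 0.627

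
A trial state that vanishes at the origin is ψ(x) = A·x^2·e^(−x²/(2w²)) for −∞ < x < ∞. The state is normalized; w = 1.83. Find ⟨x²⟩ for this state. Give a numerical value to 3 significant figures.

⟨x^2⟩ ≈ 8.37

By definition ⟨x²⟩ = ∫ x^2 |ψ(x)|² dx.
The ratio of the moment integral to the normalization integral gives ⟨x²⟩ = 5·w^2/2.
Putting w = 1.83 gives 8.372.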